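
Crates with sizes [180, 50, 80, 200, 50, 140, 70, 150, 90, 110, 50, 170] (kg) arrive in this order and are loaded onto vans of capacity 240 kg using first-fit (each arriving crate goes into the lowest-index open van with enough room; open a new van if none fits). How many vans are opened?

7

  180 → van 1 (new)  [load 180/240]
  50 → van 1  [load 230/240]
  80 → van 2 (new)  [load 80/240]
  200 → van 3 (new)  [load 200/240]
  50 → van 2  [load 130/240]
  140 → van 4 (new)  [load 140/240]
  70 → van 2  [load 200/240]
  150 → van 5 (new)  [load 150/240]
  90 → van 4  [load 230/240]
  110 → van 6 (new)  [load 110/240]
  50 → van 5  [load 200/240]
  170 → van 7 (new)  [load 170/240]
7 vans opened.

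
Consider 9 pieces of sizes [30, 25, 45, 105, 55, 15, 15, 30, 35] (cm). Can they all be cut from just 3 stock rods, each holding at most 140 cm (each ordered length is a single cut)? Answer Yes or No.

Yes

A valid assignment using 3 stock rods:
  stock rod 1: 105 + 35 = 140
  stock rod 2: 55 + 45 + 30 = 130
  stock rod 3: 30 + 25 + 15 + 15 = 85
Every load is within 140 cm, so 3 stock rods suffice.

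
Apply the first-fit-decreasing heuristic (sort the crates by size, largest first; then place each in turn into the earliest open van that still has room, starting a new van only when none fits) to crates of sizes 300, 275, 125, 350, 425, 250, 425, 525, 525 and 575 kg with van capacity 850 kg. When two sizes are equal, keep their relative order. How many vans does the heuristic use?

5

Sorted descending: 575, 525, 525, 425, 425, 350, 300, 275, 250, 125.
  575 → van 1 (new)  [load 575/850]
  525 → van 2 (new)  [load 525/850]
  525 → van 3 (new)  [load 525/850]
  425 → van 4 (new)  [load 425/850]
  425 → van 4  [load 850/850]
  350 → van 5 (new)  [load 350/850]
  300 → van 2  [load 825/850]
  275 → van 1  [load 850/850]
  250 → van 3  [load 775/850]
  125 → van 5  [load 475/850]
5 vans opened.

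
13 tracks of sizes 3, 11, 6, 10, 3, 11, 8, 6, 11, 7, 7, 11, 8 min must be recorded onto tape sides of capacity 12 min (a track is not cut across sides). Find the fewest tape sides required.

10

Total = 11 + 11 + 11 + 11 + 10 + 8 + 8 + 7 + 7 + 6 + 6 + 3 + 3 = 102 min.
Lower bound: ⌈102/12⌉ = 9 tape sides.
A packing using 10 tape sides:
  side 1: 11 = 11
  side 2: 11 = 11
  side 3: 11 = 11
  side 4: 11 = 11
  side 5: 10 = 10
  side 6: 8 + 3 = 11
  side 7: 8 + 3 = 11
  side 8: 7 = 7
  side 9: 7 = 7
  side 10: 6 + 6 = 12
No arrangement into 9 tape sides stays within capacity, so 10 is optimal.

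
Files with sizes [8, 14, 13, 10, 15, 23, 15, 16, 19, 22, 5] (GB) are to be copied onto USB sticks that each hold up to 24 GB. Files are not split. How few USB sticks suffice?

Total = 23 + 22 + 19 + 16 + 15 + 15 + 14 + 13 + 10 + 8 + 5 = 160 GB.
Lower bound: ⌈160/24⌉ = 7 USB sticks.
Also, 8 files each exceed 12 GB, and no two of those can share a USB stick, so at least 8 USB sticks are needed.
A packing using 8 USB sticks:
  USB stick 1: 23 = 23
  USB stick 2: 22 = 22
  USB stick 3: 19 + 5 = 24
  USB stick 4: 16 + 8 = 24
  USB stick 5: 15 = 15
  USB stick 6: 15 = 15
  USB stick 7: 14 + 10 = 24
  USB stick 8: 13 = 13
This matches the lower bound, so 8 is optimal.

8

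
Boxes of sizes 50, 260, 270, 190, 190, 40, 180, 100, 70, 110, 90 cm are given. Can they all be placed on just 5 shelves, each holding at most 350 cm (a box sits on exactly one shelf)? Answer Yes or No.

A valid assignment using 5 shelves:
  shelf 1: 270 + 70 = 340
  shelf 2: 260 + 90 = 350
  shelf 3: 190 + 110 + 50 = 350
  shelf 4: 190 + 100 + 40 = 330
  shelf 5: 180 = 180
Every load is within 350 cm, so 5 shelves suffice.

Yes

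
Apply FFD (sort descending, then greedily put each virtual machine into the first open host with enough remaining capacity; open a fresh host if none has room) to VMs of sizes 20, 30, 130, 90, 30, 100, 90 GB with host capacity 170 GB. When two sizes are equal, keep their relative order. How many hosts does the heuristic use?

4

Sorted descending: 130, 100, 90, 90, 30, 30, 20.
  130 → host 1 (new)  [load 130/170]
  100 → host 2 (new)  [load 100/170]
  90 → host 3 (new)  [load 90/170]
  90 → host 4 (new)  [load 90/170]
  30 → host 1  [load 160/170]
  30 → host 2  [load 130/170]
  20 → host 2  [load 150/170]
4 hosts opened.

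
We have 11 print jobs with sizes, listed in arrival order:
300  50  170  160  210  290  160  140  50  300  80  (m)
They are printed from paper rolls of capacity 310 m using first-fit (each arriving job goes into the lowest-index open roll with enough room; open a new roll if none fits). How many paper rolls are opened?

  300 → roll 1 (new)  [load 300/310]
  50 → roll 2 (new)  [load 50/310]
  170 → roll 2  [load 220/310]
  160 → roll 3 (new)  [load 160/310]
  210 → roll 4 (new)  [load 210/310]
  290 → roll 5 (new)  [load 290/310]
  160 → roll 6 (new)  [load 160/310]
  140 → roll 3  [load 300/310]
  50 → roll 2  [load 270/310]
  300 → roll 7 (new)  [load 300/310]
  80 → roll 4  [load 290/310]
7 paper rolls opened.

7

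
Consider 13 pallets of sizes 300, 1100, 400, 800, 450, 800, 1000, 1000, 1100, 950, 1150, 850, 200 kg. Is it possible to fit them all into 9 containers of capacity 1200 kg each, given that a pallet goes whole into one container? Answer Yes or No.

No

Total = 10100 kg; ⌈10100/1200⌉ = 9.
The bound of 9 does not rule out 9, but exhaustive search shows no assignment into 9 containers of capacity 1200 kg exists — the minimum is 10.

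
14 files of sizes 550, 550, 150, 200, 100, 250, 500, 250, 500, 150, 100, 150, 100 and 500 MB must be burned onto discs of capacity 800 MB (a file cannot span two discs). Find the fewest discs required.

Total = 550 + 550 + 500 + 500 + 500 + 250 + 250 + 200 + 150 + 150 + 150 + 100 + 100 + 100 = 4050 MB.
Lower bound: ⌈4050/800⌉ = 6 discs.
A packing using 6 discs:
  disc 1: 550 + 250 = 800
  disc 2: 550 + 250 = 800
  disc 3: 500 + 200 + 100 = 800
  disc 4: 500 + 150 + 150 = 800
  disc 5: 500 + 150 + 100 = 750
  disc 6: 100 = 100
This matches the lower bound, so 6 is optimal.

6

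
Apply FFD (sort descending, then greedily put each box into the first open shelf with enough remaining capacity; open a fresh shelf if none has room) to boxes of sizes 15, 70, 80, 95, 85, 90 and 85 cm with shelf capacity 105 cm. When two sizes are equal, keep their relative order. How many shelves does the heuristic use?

6

Sorted descending: 95, 90, 85, 85, 80, 70, 15.
  95 → shelf 1 (new)  [load 95/105]
  90 → shelf 2 (new)  [load 90/105]
  85 → shelf 3 (new)  [load 85/105]
  85 → shelf 4 (new)  [load 85/105]
  80 → shelf 5 (new)  [load 80/105]
  70 → shelf 6 (new)  [load 70/105]
  15 → shelf 2  [load 105/105]
6 shelves opened.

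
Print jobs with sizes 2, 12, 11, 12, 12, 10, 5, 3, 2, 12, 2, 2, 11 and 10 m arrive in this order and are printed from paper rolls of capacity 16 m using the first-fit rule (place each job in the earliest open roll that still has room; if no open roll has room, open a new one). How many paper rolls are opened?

8

  2 → roll 1 (new)  [load 2/16]
  12 → roll 1  [load 14/16]
  11 → roll 2 (new)  [load 11/16]
  12 → roll 3 (new)  [load 12/16]
  12 → roll 4 (new)  [load 12/16]
  10 → roll 5 (new)  [load 10/16]
  5 → roll 2  [load 16/16]
  3 → roll 3  [load 15/16]
  2 → roll 1  [load 16/16]
  12 → roll 6 (new)  [load 12/16]
  2 → roll 4  [load 14/16]
  2 → roll 4  [load 16/16]
  11 → roll 7 (new)  [load 11/16]
  10 → roll 8 (new)  [load 10/16]
8 paper rolls opened.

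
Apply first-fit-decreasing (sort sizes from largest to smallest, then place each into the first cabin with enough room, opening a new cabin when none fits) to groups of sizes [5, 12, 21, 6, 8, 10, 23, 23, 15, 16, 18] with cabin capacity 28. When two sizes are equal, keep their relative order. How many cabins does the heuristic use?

Sorted descending: 23, 23, 21, 18, 16, 15, 12, 10, 8, 6, 5.
  23 → cabin 1 (new)  [load 23/28]
  23 → cabin 2 (new)  [load 23/28]
  21 → cabin 3 (new)  [load 21/28]
  18 → cabin 4 (new)  [load 18/28]
  16 → cabin 5 (new)  [load 16/28]
  15 → cabin 6 (new)  [load 15/28]
  12 → cabin 5  [load 28/28]
  10 → cabin 4  [load 28/28]
  8 → cabin 6  [load 23/28]
  6 → cabin 3  [load 27/28]
  5 → cabin 1  [load 28/28]
6 cabins opened.

6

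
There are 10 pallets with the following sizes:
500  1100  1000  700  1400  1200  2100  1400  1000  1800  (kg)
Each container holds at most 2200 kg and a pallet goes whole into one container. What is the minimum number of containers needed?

Total = 2100 + 1800 + 1400 + 1400 + 1200 + 1100 + 1000 + 1000 + 700 + 500 = 12200 kg.
Lower bound: ⌈12200/2200⌉ = 6 containers.
A packing using 6 containers:
  container 1: 2100 = 2100
  container 2: 1800 = 1800
  container 3: 1400 + 700 = 2100
  container 4: 1400 + 500 = 1900
  container 5: 1200 + 1000 = 2200
  container 6: 1100 + 1000 = 2100
This matches the lower bound, so 6 is optimal.

6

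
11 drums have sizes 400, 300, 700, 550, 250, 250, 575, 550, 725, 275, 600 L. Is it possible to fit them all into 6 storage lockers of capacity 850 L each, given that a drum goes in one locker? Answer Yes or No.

No

Total = 5175 L; ⌈5175/850⌉ = 7.
At least 7 storage lockers are required, but only 6 are allowed.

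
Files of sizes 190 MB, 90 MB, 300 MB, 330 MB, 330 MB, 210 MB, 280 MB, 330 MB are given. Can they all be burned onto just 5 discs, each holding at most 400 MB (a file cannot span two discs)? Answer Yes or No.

No

Total = 2060 MB; ⌈2060/400⌉ = 6.
At least 6 discs are required, but only 5 are allowed.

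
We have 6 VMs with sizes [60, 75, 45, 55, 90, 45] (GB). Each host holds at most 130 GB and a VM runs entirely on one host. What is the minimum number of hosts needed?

4

Total = 90 + 75 + 60 + 55 + 45 + 45 = 370 GB.
Lower bound: ⌈370/130⌉ = 3 hosts.
A packing using 4 hosts:
  host 1: 90 = 90
  host 2: 75 + 55 = 130
  host 3: 60 + 45 = 105
  host 4: 45 = 45
No arrangement into 3 hosts stays within capacity, so 4 is optimal.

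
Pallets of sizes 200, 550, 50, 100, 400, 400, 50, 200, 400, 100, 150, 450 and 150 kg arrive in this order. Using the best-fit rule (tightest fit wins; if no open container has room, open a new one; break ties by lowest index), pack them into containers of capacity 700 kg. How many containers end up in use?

  200 → container 1 (new)  [load 200/700]
  550 → container 2 (new)  [load 550/700]
  50 → container 2  [load 600/700]
  100 → container 2  [load 700/700]
  400 → container 1  [load 600/700]
  400 → container 3 (new)  [load 400/700]
  50 → container 1  [load 650/700]
  200 → container 3  [load 600/700]
  400 → container 4 (new)  [load 400/700]
  100 → container 3  [load 700/700]
  150 → container 4  [load 550/700]
  450 → container 5 (new)  [load 450/700]
  150 → container 4  [load 700/700]
5 containers opened.

5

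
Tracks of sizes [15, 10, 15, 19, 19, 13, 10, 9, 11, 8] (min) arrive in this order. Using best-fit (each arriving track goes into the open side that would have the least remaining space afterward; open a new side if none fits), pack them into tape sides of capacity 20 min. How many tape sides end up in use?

8

  15 → side 1 (new)  [load 15/20]
  10 → side 2 (new)  [load 10/20]
  15 → side 3 (new)  [load 15/20]
  19 → side 4 (new)  [load 19/20]
  19 → side 5 (new)  [load 19/20]
  13 → side 6 (new)  [load 13/20]
  10 → side 2  [load 20/20]
  9 → side 7 (new)  [load 9/20]
  11 → side 7  [load 20/20]
  8 → side 8 (new)  [load 8/20]
8 tape sides opened.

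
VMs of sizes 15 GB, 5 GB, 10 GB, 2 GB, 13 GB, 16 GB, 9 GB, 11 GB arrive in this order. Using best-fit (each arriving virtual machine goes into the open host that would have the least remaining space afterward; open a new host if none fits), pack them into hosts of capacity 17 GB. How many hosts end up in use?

  15 → host 1 (new)  [load 15/17]
  5 → host 2 (new)  [load 5/17]
  10 → host 2  [load 15/17]
  2 → host 1  [load 17/17]
  13 → host 3 (new)  [load 13/17]
  16 → host 4 (new)  [load 16/17]
  9 → host 5 (new)  [load 9/17]
  11 → host 6 (new)  [load 11/17]
6 hosts opened.

6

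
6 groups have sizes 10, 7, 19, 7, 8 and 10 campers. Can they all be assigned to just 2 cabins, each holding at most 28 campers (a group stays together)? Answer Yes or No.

No

Total = 61 campers; ⌈61/28⌉ = 3.
At least 3 cabins are required, but only 2 are allowed.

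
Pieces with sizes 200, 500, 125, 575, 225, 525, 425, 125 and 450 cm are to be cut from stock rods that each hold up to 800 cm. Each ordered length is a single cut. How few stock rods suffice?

Total = 575 + 525 + 500 + 450 + 425 + 225 + 200 + 125 + 125 = 3150 cm.
Lower bound: ⌈3150/800⌉ = 4 stock rods.
Also, 5 pieces each exceed 400 cm, and no two of those can share a stock rod, so at least 5 stock rods are needed.
A packing using 5 stock rods:
  stock rod 1: 575 + 225 = 800
  stock rod 2: 525 + 200 = 725
  stock rod 3: 500 + 125 + 125 = 750
  stock rod 4: 450 = 450
  stock rod 5: 425 = 425
This matches the lower bound, so 5 is optimal.

5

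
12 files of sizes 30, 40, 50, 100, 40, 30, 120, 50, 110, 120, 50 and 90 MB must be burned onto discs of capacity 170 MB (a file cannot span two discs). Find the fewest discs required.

Total = 120 + 120 + 110 + 100 + 90 + 50 + 50 + 50 + 40 + 40 + 30 + 30 = 830 MB.
Lower bound: ⌈830/170⌉ = 5 discs.
A packing using 5 discs:
  disc 1: 120 + 50 = 170
  disc 2: 120 + 50 = 170
  disc 3: 110 + 50 = 160
  disc 4: 100 + 40 + 30 = 170
  disc 5: 90 + 40 + 30 = 160
This matches the lower bound, so 5 is optimal.

5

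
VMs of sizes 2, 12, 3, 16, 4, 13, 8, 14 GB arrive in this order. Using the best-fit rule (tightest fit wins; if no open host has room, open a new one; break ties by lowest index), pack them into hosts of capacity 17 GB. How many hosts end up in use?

  2 → host 1 (new)  [load 2/17]
  12 → host 1  [load 14/17]
  3 → host 1  [load 17/17]
  16 → host 2 (new)  [load 16/17]
  4 → host 3 (new)  [load 4/17]
  13 → host 3  [load 17/17]
  8 → host 4 (new)  [load 8/17]
  14 → host 5 (new)  [load 14/17]
5 hosts opened.

5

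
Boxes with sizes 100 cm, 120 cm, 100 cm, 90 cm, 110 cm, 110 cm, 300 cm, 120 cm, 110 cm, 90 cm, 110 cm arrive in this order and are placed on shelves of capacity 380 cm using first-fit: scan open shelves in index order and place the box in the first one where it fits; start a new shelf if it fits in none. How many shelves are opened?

5

  100 → shelf 1 (new)  [load 100/380]
  120 → shelf 1  [load 220/380]
  100 → shelf 1  [load 320/380]
  90 → shelf 2 (new)  [load 90/380]
  110 → shelf 2  [load 200/380]
  110 → shelf 2  [load 310/380]
  300 → shelf 3 (new)  [load 300/380]
  120 → shelf 4 (new)  [load 120/380]
  110 → shelf 4  [load 230/380]
  90 → shelf 4  [load 320/380]
  110 → shelf 5 (new)  [load 110/380]
5 shelves opened.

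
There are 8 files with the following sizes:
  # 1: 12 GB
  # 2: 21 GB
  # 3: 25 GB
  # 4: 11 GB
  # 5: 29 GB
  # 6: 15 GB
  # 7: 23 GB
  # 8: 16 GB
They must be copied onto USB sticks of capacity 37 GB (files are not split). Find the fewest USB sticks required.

Total = 29 + 25 + 23 + 21 + 16 + 15 + 12 + 11 = 152 GB.
Lower bound: ⌈152/37⌉ = 5 USB sticks.
A packing using 5 USB sticks:
  USB stick 1: 29 = 29
  USB stick 2: 25 + 12 = 37
  USB stick 3: 23 + 11 = 34
  USB stick 4: 21 + 16 = 37
  USB stick 5: 15 = 15
This matches the lower bound, so 5 is optimal.

5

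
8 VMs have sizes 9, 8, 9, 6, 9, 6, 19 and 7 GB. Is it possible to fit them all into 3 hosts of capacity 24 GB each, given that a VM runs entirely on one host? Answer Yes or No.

No

Total = 73 GB; ⌈73/24⌉ = 4.
At least 4 hosts are required, but only 3 are allowed.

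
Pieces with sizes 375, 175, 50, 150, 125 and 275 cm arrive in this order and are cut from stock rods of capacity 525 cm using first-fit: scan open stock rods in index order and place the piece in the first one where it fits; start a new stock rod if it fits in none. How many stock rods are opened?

3

  375 → stock rod 1 (new)  [load 375/525]
  175 → stock rod 2 (new)  [load 175/525]
  50 → stock rod 1  [load 425/525]
  150 → stock rod 2  [load 325/525]
  125 → stock rod 2  [load 450/525]
  275 → stock rod 3 (new)  [load 275/525]
3 stock rods opened.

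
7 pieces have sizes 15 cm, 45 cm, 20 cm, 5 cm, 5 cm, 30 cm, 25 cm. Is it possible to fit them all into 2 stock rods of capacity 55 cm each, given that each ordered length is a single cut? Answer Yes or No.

Total = 145 cm; ⌈145/55⌉ = 3.
At least 3 stock rods are required, but only 2 are allowed.

No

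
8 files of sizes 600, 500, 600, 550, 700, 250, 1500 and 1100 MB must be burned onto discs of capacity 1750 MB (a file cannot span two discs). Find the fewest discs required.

4

Total = 1500 + 1100 + 700 + 600 + 600 + 550 + 500 + 250 = 5800 MB.
Lower bound: ⌈5800/1750⌉ = 4 discs.
A packing using 4 discs:
  disc 1: 1500 + 250 = 1750
  disc 2: 1100 + 600 = 1700
  disc 3: 700 + 600 = 1300
  disc 4: 550 + 500 = 1050
This matches the lower bound, so 4 is optimal.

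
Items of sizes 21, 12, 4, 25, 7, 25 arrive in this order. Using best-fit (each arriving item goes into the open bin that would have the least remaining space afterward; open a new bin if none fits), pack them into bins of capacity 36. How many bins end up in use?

3

  21 → bin 1 (new)  [load 21/36]
  12 → bin 1  [load 33/36]
  4 → bin 2 (new)  [load 4/36]
  25 → bin 2  [load 29/36]
  7 → bin 2  [load 36/36]
  25 → bin 3 (new)  [load 25/36]
3 bins opened.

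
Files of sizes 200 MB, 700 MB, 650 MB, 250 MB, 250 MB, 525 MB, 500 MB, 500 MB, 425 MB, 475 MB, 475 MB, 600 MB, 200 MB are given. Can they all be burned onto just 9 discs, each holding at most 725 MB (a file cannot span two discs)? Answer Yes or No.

Yes

A valid assignment using 9 discs:
  disc 1: 700 = 700
  disc 2: 650 = 650
  disc 3: 600 = 600
  disc 4: 525 + 200 = 725
  disc 5: 500 + 200 = 700
  disc 6: 500 = 500
  disc 7: 475 + 250 = 725
  disc 8: 475 + 250 = 725
  disc 9: 425 = 425
Every load is within 725 MB, so 9 discs suffice.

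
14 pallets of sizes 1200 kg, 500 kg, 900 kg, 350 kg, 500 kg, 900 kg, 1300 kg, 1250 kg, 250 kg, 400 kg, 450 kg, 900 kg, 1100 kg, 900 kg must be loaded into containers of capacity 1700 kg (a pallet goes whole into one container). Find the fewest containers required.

Total = 1300 + 1250 + 1200 + 1100 + 900 + 900 + 900 + 900 + 500 + 500 + 450 + 400 + 350 + 250 = 10900 kg.
Lower bound: ⌈10900/1700⌉ = 7 containers.
Also, 8 pallets each exceed 850 kg, and no two of those can share a container, so at least 8 containers are needed.
A packing using 8 containers:
  container 1: 1300 + 400 = 1700
  container 2: 1250 + 450 = 1700
  container 3: 1200 + 500 = 1700
  container 4: 1100 + 500 = 1600
  container 5: 900 + 350 + 250 = 1500
  container 6: 900 = 900
  container 7: 900 = 900
  container 8: 900 = 900
This matches the lower bound, so 8 is optimal.

8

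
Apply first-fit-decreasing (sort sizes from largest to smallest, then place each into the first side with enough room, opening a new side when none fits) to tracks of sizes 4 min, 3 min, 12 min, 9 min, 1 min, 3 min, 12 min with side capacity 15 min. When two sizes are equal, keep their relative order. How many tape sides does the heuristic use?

Sorted descending: 12, 12, 9, 4, 3, 3, 1.
  12 → side 1 (new)  [load 12/15]
  12 → side 2 (new)  [load 12/15]
  9 → side 3 (new)  [load 9/15]
  4 → side 3  [load 13/15]
  3 → side 1  [load 15/15]
  3 → side 2  [load 15/15]
  1 → side 3  [load 14/15]
3 tape sides opened.

3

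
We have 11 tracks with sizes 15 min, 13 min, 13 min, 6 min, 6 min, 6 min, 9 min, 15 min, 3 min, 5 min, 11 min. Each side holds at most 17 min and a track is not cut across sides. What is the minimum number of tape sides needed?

Total = 15 + 15 + 13 + 13 + 11 + 9 + 6 + 6 + 6 + 5 + 3 = 102 min.
Lower bound: ⌈102/17⌉ = 6 tape sides.
A packing using 7 tape sides:
  side 1: 15 = 15
  side 2: 15 = 15
  side 3: 13 + 3 = 16
  side 4: 13 = 13
  side 5: 11 + 6 = 17
  side 6: 9 + 6 = 15
  side 7: 6 + 5 = 11
No arrangement into 6 tape sides stays within capacity, so 7 is optimal.

7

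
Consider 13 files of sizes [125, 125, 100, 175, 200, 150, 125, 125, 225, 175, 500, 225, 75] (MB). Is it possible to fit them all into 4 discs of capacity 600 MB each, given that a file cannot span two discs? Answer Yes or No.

Yes

A valid assignment using 4 discs:
  disc 1: 500 + 100 = 600
  disc 2: 225 + 225 + 150 = 600
  disc 3: 200 + 175 + 175 = 550
  disc 4: 125 + 125 + 125 + 125 + 75 = 575
Every load is within 600 MB, so 4 discs suffice.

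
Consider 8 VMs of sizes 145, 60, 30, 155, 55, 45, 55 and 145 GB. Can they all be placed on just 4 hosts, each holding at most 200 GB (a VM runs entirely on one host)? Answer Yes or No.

Yes

A valid assignment using 4 hosts:
  host 1: 155 + 45 = 200
  host 2: 145 + 55 = 200
  host 3: 145 + 55 = 200
  host 4: 60 + 30 = 90
Every load is within 200 GB, so 4 hosts suffice.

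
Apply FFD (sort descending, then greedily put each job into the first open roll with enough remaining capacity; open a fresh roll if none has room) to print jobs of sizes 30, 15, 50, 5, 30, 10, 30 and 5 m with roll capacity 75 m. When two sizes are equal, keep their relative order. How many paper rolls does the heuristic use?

Sorted descending: 50, 30, 30, 30, 15, 10, 5, 5.
  50 → roll 1 (new)  [load 50/75]
  30 → roll 2 (new)  [load 30/75]
  30 → roll 2  [load 60/75]
  30 → roll 3 (new)  [load 30/75]
  15 → roll 1  [load 65/75]
  10 → roll 1  [load 75/75]
  5 → roll 2  [load 65/75]
  5 → roll 2  [load 70/75]
3 paper rolls opened.

3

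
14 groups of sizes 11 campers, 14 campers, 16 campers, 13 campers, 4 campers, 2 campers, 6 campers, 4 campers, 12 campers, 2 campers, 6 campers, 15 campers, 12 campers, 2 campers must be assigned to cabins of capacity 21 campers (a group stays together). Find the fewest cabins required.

Total = 16 + 15 + 14 + 13 + 12 + 12 + 11 + 6 + 6 + 4 + 4 + 2 + 2 + 2 = 119 campers.
Lower bound: ⌈119/21⌉ = 6 cabins.
Also, 7 groups each exceed 21/2 campers, and no two of those can share a cabin, so at least 7 cabins are needed.
A packing using 7 cabins:
  cabin 1: 16 + 4 = 20
  cabin 2: 15 + 6 = 21
  cabin 3: 14 + 6 = 20
  cabin 4: 13 + 4 + 2 + 2 = 21
  cabin 5: 12 + 2 = 14
  cabin 6: 12 = 12
  cabin 7: 11 = 11
This matches the lower bound, so 7 is optimal.

7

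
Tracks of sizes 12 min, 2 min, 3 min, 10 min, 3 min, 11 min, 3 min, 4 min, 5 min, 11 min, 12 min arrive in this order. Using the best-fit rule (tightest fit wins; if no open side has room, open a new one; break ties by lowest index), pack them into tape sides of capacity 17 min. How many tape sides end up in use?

  12 → side 1 (new)  [load 12/17]
  2 → side 1  [load 14/17]
  3 → side 1  [load 17/17]
  10 → side 2 (new)  [load 10/17]
  3 → side 2  [load 13/17]
  11 → side 3 (new)  [load 11/17]
  3 → side 2  [load 16/17]
  4 → side 3  [load 15/17]
  5 → side 4 (new)  [load 5/17]
  11 → side 4  [load 16/17]
  12 → side 5 (new)  [load 12/17]
5 tape sides opened.

5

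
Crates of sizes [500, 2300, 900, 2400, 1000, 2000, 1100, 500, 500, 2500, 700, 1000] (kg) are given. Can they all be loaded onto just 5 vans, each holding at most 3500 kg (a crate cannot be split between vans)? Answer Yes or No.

Yes

A valid assignment using 5 vans:
  van 1: 2500 + 1000 = 3500
  van 2: 2400 + 1100 = 3500
  van 3: 2300 + 1000 = 3300
  van 4: 2000 + 900 + 500 = 3400
  van 5: 700 + 500 + 500 = 1700
Every load is within 3500 kg, so 5 vans suffice.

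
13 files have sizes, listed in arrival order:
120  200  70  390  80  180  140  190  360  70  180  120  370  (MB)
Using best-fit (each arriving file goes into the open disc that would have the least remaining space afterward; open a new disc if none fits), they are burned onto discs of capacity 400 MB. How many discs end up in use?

7

  120 → disc 1 (new)  [load 120/400]
  200 → disc 1  [load 320/400]
  70 → disc 1  [load 390/400]
  390 → disc 2 (new)  [load 390/400]
  80 → disc 3 (new)  [load 80/400]
  180 → disc 3  [load 260/400]
  140 → disc 3  [load 400/400]
  190 → disc 4 (new)  [load 190/400]
  360 → disc 5 (new)  [load 360/400]
  70 → disc 4  [load 260/400]
  180 → disc 6 (new)  [load 180/400]
  120 → disc 4  [load 380/400]
  370 → disc 7 (new)  [load 370/400]
7 discs opened.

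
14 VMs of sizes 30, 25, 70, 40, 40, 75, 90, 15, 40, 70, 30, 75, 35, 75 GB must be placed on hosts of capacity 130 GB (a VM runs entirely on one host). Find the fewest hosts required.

Total = 90 + 75 + 75 + 75 + 70 + 70 + 40 + 40 + 40 + 35 + 30 + 30 + 25 + 15 = 710 GB.
Lower bound: ⌈710/130⌉ = 6 hosts.
A packing using 6 hosts:
  host 1: 90 + 40 = 130
  host 2: 75 + 40 + 15 = 130
  host 3: 75 + 40 = 115
  host 4: 75 + 35 = 110
  host 5: 70 + 30 + 30 = 130
  host 6: 70 + 25 = 95
This matches the lower bound, so 6 is optimal.

6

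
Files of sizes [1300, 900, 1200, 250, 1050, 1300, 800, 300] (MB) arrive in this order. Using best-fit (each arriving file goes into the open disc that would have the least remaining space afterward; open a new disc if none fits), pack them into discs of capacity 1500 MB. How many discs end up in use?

6

  1300 → disc 1 (new)  [load 1300/1500]
  900 → disc 2 (new)  [load 900/1500]
  1200 → disc 3 (new)  [load 1200/1500]
  250 → disc 3  [load 1450/1500]
  1050 → disc 4 (new)  [load 1050/1500]
  1300 → disc 5 (new)  [load 1300/1500]
  800 → disc 6 (new)  [load 800/1500]
  300 → disc 4  [load 1350/1500]
6 discs opened.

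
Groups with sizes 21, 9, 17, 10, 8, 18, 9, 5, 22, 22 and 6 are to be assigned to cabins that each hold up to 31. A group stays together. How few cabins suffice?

Total = 22 + 22 + 21 + 18 + 17 + 10 + 9 + 9 + 8 + 6 + 5 = 147.
Lower bound: ⌈147/31⌉ = 5 cabins.
A packing using 5 cabins:
  cabin 1: 22 + 9 = 31
  cabin 2: 22 + 9 = 31
  cabin 3: 21 + 10 = 31
  cabin 4: 18 + 8 + 5 = 31
  cabin 5: 17 + 6 = 23
This matches the lower bound, so 5 is optimal.

5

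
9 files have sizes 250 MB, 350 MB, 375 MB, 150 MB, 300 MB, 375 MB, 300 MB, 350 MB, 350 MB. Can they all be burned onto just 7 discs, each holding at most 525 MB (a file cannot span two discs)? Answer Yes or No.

No

Total = 2800 MB; ⌈2800/525⌉ = 6.
7 files each exceed half the capacity and cannot share a disc, forcing at least 7 discs.
The bound of 7 does not rule out 7, but exhaustive search shows no assignment into 7 discs of capacity 525 MB exists — the minimum is 8.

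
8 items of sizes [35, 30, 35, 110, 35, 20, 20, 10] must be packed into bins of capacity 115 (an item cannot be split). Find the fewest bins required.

Total = 110 + 35 + 35 + 35 + 30 + 20 + 20 + 10 = 295.
Lower bound: ⌈295/115⌉ = 3 bins.
A packing using 3 bins:
  bin 1: 110 = 110
  bin 2: 35 + 35 + 35 + 10 = 115
  bin 3: 30 + 20 + 20 = 70
This matches the lower bound, so 3 is optimal.

3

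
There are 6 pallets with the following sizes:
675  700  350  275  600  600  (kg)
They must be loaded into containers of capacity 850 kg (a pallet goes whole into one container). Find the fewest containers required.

5

Total = 700 + 675 + 600 + 600 + 350 + 275 = 3200 kg.
Lower bound: ⌈3200/850⌉ = 4 containers.
A packing using 5 containers:
  container 1: 700 = 700
  container 2: 675 = 675
  container 3: 600 = 600
  container 4: 600 = 600
  container 5: 350 + 275 = 625
No arrangement into 4 containers stays within capacity, so 5 is optimal.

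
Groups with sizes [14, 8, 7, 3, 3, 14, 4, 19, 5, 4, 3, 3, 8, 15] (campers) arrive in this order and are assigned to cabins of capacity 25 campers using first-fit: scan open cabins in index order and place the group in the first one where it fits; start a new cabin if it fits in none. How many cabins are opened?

5

  14 → cabin 1 (new)  [load 14/25]
  8 → cabin 1  [load 22/25]
  7 → cabin 2 (new)  [load 7/25]
  3 → cabin 1  [load 25/25]
  3 → cabin 2  [load 10/25]
  14 → cabin 2  [load 24/25]
  4 → cabin 3 (new)  [load 4/25]
  19 → cabin 3  [load 23/25]
  5 → cabin 4 (new)  [load 5/25]
  4 → cabin 4  [load 9/25]
  3 → cabin 4  [load 12/25]
  3 → cabin 4  [load 15/25]
  8 → cabin 4  [load 23/25]
  15 → cabin 5 (new)  [load 15/25]
5 cabins opened.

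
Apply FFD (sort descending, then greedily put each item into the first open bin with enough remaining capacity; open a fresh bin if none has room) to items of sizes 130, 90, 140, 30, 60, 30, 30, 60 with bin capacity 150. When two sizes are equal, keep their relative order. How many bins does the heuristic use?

Sorted descending: 140, 130, 90, 60, 60, 30, 30, 30.
  140 → bin 1 (new)  [load 140/150]
  130 → bin 2 (new)  [load 130/150]
  90 → bin 3 (new)  [load 90/150]
  60 → bin 3  [load 150/150]
  60 → bin 4 (new)  [load 60/150]
  30 → bin 4  [load 90/150]
  30 → bin 4  [load 120/150]
  30 → bin 4  [load 150/150]
4 bins opened.

4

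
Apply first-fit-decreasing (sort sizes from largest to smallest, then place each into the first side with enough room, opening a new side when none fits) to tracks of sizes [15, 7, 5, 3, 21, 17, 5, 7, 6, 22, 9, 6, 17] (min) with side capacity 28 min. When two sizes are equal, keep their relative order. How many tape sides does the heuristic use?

Sorted descending: 22, 21, 17, 17, 15, 9, 7, 7, 6, 6, 5, 5, 3.
  22 → side 1 (new)  [load 22/28]
  21 → side 2 (new)  [load 21/28]
  17 → side 3 (new)  [load 17/28]
  17 → side 4 (new)  [load 17/28]
  15 → side 5 (new)  [load 15/28]
  9 → side 3  [load 26/28]
  7 → side 2  [load 28/28]
  7 → side 4  [load 24/28]
  6 → side 1  [load 28/28]
  6 → side 5  [load 21/28]
  5 → side 5  [load 26/28]
  5 → side 6 (new)  [load 5/28]
  3 → side 4  [load 27/28]
6 tape sides opened.

6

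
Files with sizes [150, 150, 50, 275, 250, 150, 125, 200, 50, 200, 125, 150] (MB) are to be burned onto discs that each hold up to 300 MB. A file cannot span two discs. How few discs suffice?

7

Total = 275 + 250 + 200 + 200 + 150 + 150 + 150 + 150 + 125 + 125 + 50 + 50 = 1875 MB.
Lower bound: ⌈1875/300⌉ = 7 discs.
A packing using 7 discs:
  disc 1: 275 = 275
  disc 2: 250 + 50 = 300
  disc 3: 200 + 50 = 250
  disc 4: 200 = 200
  disc 5: 150 + 150 = 300
  disc 6: 150 + 150 = 300
  disc 7: 125 + 125 = 250
This matches the lower bound, so 7 is optimal.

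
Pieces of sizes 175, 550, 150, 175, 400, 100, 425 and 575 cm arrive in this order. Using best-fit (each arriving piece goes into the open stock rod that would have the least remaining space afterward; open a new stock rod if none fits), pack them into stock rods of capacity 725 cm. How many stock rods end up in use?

  175 → stock rod 1 (new)  [load 175/725]
  550 → stock rod 1  [load 725/725]
  150 → stock rod 2 (new)  [load 150/725]
  175 → stock rod 2  [load 325/725]
  400 → stock rod 2  [load 725/725]
  100 → stock rod 3 (new)  [load 100/725]
  425 → stock rod 3  [load 525/725]
  575 → stock rod 4 (new)  [load 575/725]
4 stock rods opened.

4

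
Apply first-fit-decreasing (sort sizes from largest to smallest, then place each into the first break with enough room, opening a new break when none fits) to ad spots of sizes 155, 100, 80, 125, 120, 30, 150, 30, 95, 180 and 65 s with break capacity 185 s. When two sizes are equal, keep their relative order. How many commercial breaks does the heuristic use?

7

Sorted descending: 180, 155, 150, 125, 120, 100, 95, 80, 65, 30, 30.
  180 → break 1 (new)  [load 180/185]
  155 → break 2 (new)  [load 155/185]
  150 → break 3 (new)  [load 150/185]
  125 → break 4 (new)  [load 125/185]
  120 → break 5 (new)  [load 120/185]
  100 → break 6 (new)  [load 100/185]
  95 → break 7 (new)  [load 95/185]
  80 → break 6  [load 180/185]
  65 → break 5  [load 185/185]
  30 → break 2  [load 185/185]
  30 → break 3  [load 180/185]
7 commercial breaks opened.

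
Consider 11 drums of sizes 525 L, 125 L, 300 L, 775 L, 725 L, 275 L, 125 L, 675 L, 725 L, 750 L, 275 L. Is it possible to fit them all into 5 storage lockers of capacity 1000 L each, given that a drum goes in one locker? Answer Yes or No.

No

Total = 5275 L; ⌈5275/1000⌉ = 6.
At least 6 storage lockers are required, but only 5 are allowed.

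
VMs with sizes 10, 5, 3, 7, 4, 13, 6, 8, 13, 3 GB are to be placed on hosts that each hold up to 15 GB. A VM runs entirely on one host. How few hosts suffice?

6

Total = 13 + 13 + 10 + 8 + 7 + 6 + 5 + 4 + 3 + 3 = 72 GB.
Lower bound: ⌈72/15⌉ = 5 hosts.
A packing using 6 hosts:
  host 1: 13 = 13
  host 2: 13 = 13
  host 3: 10 + 5 = 15
  host 4: 8 + 7 = 15
  host 5: 6 + 4 + 3 = 13
  host 6: 3 = 3
No arrangement into 5 hosts stays within capacity, so 6 is optimal.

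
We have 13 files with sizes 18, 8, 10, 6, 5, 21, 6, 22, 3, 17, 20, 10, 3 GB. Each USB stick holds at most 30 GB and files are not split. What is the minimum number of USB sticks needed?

Total = 22 + 21 + 20 + 18 + 17 + 10 + 10 + 8 + 6 + 6 + 5 + 3 + 3 = 149 GB.
Lower bound: ⌈149/30⌉ = 5 USB sticks.
A packing using 5 USB sticks:
  USB stick 1: 22 + 8 = 30
  USB stick 2: 21 + 6 + 3 = 30
  USB stick 3: 20 + 10 = 30
  USB stick 4: 18 + 6 + 5 = 29
  USB stick 5: 17 + 10 + 3 = 30
This matches the lower bound, so 5 is optimal.

5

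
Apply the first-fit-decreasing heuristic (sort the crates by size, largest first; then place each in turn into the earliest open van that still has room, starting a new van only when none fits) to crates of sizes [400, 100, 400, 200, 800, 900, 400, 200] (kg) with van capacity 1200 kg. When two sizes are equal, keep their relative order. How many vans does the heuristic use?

3

Sorted descending: 900, 800, 400, 400, 400, 200, 200, 100.
  900 → van 1 (new)  [load 900/1200]
  800 → van 2 (new)  [load 800/1200]
  400 → van 2  [load 1200/1200]
  400 → van 3 (new)  [load 400/1200]
  400 → van 3  [load 800/1200]
  200 → van 1  [load 1100/1200]
  200 → van 3  [load 1000/1200]
  100 → van 1  [load 1200/1200]
3 vans opened.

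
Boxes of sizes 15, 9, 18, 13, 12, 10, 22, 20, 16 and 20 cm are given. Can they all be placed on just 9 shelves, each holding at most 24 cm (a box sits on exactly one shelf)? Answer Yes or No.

Yes

A valid assignment using 8 shelves:
  shelf 1: 22 = 22
  shelf 2: 20 = 20
  shelf 3: 20 = 20
  shelf 4: 18 = 18
  shelf 5: 16 = 16
  shelf 6: 15 + 9 = 24
  shelf 7: 13 + 10 = 23
  shelf 8: 12 = 12
That uses only 8 ≤ 9, so 9 shelves are enough.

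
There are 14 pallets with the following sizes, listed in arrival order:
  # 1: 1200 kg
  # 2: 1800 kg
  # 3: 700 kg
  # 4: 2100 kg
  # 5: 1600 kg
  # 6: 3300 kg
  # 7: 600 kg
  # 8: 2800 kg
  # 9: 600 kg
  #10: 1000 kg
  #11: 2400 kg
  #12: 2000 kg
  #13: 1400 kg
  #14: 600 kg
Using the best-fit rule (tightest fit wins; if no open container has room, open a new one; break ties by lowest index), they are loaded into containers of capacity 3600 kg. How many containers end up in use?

7

  1200 → container 1 (new)  [load 1200/3600]
  1800 → container 1  [load 3000/3600]
  700 → container 2 (new)  [load 700/3600]
  2100 → container 2  [load 2800/3600]
  1600 → container 3 (new)  [load 1600/3600]
  3300 → container 4 (new)  [load 3300/3600]
  600 → container 1  [load 3600/3600]
  2800 → container 5 (new)  [load 2800/3600]
  600 → container 2  [load 3400/3600]
  1000 → container 3  [load 2600/3600]
  2400 → container 6 (new)  [load 2400/3600]
  2000 → container 7 (new)  [load 2000/3600]
  1400 → container 7  [load 3400/3600]
  600 → container 5  [load 3400/3600]
7 containers opened.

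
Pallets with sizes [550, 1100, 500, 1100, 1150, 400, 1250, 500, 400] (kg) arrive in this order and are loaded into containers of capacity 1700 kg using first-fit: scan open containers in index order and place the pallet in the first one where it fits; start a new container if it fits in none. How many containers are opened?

5

  550 → container 1 (new)  [load 550/1700]
  1100 → container 1  [load 1650/1700]
  500 → container 2 (new)  [load 500/1700]
  1100 → container 2  [load 1600/1700]
  1150 → container 3 (new)  [load 1150/1700]
  400 → container 3  [load 1550/1700]
  1250 → container 4 (new)  [load 1250/1700]
  500 → container 5 (new)  [load 500/1700]
  400 → container 4  [load 1650/1700]
5 containers opened.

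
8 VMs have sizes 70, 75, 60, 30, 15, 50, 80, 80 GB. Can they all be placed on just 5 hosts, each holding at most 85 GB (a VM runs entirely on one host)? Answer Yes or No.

Total = 460 GB; ⌈460/85⌉ = 6.
At least 6 hosts are required, but only 5 are allowed.

No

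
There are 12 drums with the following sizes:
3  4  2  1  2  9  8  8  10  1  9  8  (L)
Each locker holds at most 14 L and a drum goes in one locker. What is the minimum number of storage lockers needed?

Total = 10 + 9 + 9 + 8 + 8 + 8 + 4 + 3 + 2 + 2 + 1 + 1 = 65 L.
Lower bound: ⌈65/14⌉ = 5 storage lockers.
Also, 6 drums each exceed 7 L, and no two of those can share a locker, so at least 6 storage lockers are needed.
A packing using 6 storage lockers:
  locker 1: 10 + 4 = 14
  locker 2: 9 + 3 + 2 = 14
  locker 3: 9 + 2 + 1 + 1 = 13
  locker 4: 8 = 8
  locker 5: 8 = 8
  locker 6: 8 = 8
This matches the lower bound, so 6 is optimal.

6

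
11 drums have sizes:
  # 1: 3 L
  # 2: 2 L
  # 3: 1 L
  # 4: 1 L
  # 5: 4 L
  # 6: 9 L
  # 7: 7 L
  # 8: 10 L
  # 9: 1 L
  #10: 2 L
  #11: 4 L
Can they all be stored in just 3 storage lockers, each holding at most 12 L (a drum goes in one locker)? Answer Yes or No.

Total = 44 L; ⌈44/12⌉ = 4.
At least 4 storage lockers are required, but only 3 are allowed.

No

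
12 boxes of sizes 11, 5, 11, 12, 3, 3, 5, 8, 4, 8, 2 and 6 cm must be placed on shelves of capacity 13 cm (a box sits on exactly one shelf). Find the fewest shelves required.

7

Total = 12 + 11 + 11 + 8 + 8 + 6 + 5 + 5 + 4 + 3 + 3 + 2 = 78 cm.
Lower bound: ⌈78/13⌉ = 6 shelves.
A packing using 7 shelves:
  shelf 1: 12 = 12
  shelf 2: 11 + 2 = 13
  shelf 3: 11 = 11
  shelf 4: 8 + 5 = 13
  shelf 5: 8 + 5 = 13
  shelf 6: 6 + 4 + 3 = 13
  shelf 7: 3 = 3
No arrangement into 6 shelves stays within capacity, so 7 is optimal.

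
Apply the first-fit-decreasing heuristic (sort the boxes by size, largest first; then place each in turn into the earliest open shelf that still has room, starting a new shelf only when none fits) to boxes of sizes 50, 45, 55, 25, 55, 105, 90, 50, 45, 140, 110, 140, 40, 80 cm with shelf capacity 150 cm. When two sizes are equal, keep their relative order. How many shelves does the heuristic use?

Sorted descending: 140, 140, 110, 105, 90, 80, 55, 55, 50, 50, 45, 45, 40, 25.
  140 → shelf 1 (new)  [load 140/150]
  140 → shelf 2 (new)  [load 140/150]
  110 → shelf 3 (new)  [load 110/150]
  105 → shelf 4 (new)  [load 105/150]
  90 → shelf 5 (new)  [load 90/150]
  80 → shelf 6 (new)  [load 80/150]
  55 → shelf 5  [load 145/150]
  55 → shelf 6  [load 135/150]
  50 → shelf 7 (new)  [load 50/150]
  50 → shelf 7  [load 100/150]
  45 → shelf 4  [load 150/150]
  45 → shelf 7  [load 145/150]
  40 → shelf 3  [load 150/150]
  25 → shelf 8 (new)  [load 25/150]
8 shelves opened.

8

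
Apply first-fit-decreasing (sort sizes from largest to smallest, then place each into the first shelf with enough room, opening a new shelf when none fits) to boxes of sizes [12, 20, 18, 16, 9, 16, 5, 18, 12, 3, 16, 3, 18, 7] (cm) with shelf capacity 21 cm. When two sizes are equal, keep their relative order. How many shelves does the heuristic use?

9

Sorted descending: 20, 18, 18, 18, 16, 16, 16, 12, 12, 9, 7, 5, 3, 3.
  20 → shelf 1 (new)  [load 20/21]
  18 → shelf 2 (new)  [load 18/21]
  18 → shelf 3 (new)  [load 18/21]
  18 → shelf 4 (new)  [load 18/21]
  16 → shelf 5 (new)  [load 16/21]
  16 → shelf 6 (new)  [load 16/21]
  16 → shelf 7 (new)  [load 16/21]
  12 → shelf 8 (new)  [load 12/21]
  12 → shelf 9 (new)  [load 12/21]
  9 → shelf 8  [load 21/21]
  7 → shelf 9  [load 19/21]
  5 → shelf 5  [load 21/21]
  3 → shelf 2  [load 21/21]
  3 → shelf 3  [load 21/21]
9 shelves opened.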